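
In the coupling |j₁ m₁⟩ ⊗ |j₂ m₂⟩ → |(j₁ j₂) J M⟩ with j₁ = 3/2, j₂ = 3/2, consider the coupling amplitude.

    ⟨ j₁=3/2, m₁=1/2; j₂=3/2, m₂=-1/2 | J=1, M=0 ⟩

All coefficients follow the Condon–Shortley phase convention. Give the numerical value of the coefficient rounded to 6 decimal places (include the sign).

−√(1/20) ≈ -0.223607

triangle: 2!*1!*1!/5! = 2/120
(j±m)!: 2!*1!*1!*2!*1!*1! = 4
prefactor² = (2J+1)*Δ*N² = 1/5
  k=0: +1/(0!*2!*1!*1!*0!*0!) = 1/2
  k=1: −1/(1!*1!*0!*0!*1!*1!) = -1
Σ = -1/2  ⇒  CG² = 1/5*(-1/2)² = 1/20
CG = −√(1/20) = -0.223607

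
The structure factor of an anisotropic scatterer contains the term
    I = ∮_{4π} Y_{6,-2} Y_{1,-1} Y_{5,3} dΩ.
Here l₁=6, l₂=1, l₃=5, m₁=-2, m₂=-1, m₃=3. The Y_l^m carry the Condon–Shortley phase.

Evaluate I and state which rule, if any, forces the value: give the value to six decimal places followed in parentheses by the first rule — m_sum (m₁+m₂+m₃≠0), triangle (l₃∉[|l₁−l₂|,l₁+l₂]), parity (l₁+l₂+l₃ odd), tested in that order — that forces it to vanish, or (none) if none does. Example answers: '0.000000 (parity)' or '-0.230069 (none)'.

0.100084 (none)

Checks pass: Σm=0; 12 even; l₃=5∈[5,7].
(2·6+1)(2·1+1)(2·5+1) = 429
Δ: 2! 10! 0! / 13! → 1/858
sum: t=1:−1/14400 = -1/14400
3j²(6 1 5; 0 0 0) = Δ·Π!·Σ² = 6/143  (sign +1)
sum: t=0:+1/161280 = 1/161280
3j²(6 1 5; -2 -1 3) = Δ·Π!·Σ² = 1/143  (sign +1)
combine: 4πI² = 429·6/143·1/143 = 18/143
take √, sign +1: I = 0.10008369
No selection rule forces the value: the integral is nonzero (none).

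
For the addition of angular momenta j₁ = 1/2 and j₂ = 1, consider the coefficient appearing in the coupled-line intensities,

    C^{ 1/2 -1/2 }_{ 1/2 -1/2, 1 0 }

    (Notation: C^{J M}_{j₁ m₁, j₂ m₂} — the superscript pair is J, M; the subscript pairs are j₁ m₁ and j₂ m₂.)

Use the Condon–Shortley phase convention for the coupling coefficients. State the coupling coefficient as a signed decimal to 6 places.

−√(1/3) ≈ -0.577350

triangle: 1!*0!*1!/3! = 1/6
(j±m)!: 0!*1!*1!*1!*0!*1! = 1
prefactor² = (2J+1)*Δ*N² = 1/3
  k=1: −1/(1!*0!*0!*0!*0!*1!) = -1
Σ = -1  ⇒  CG² = 1/3*(-1)² = 1/3
CG = −√(1/3) = -0.577350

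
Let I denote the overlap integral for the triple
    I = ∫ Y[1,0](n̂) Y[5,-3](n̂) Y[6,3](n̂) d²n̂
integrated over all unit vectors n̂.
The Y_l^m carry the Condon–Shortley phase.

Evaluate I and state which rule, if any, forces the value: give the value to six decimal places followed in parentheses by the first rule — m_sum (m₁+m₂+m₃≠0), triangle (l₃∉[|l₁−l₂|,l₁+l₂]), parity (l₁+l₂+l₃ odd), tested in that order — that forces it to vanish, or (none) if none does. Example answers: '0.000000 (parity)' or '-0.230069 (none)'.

-0.212310 (none)

Checks pass: Σm=0; 12 even; l₃=6∈[4,6].
(2·1+1)(2·5+1)(2·6+1) = 429
Δ: 0! 2! 10! / 13! → 1/858
sum: t=0:+1/14400 = 1/14400
3j²(1 5 6; 0 0 0) = Δ·Π!·Σ² = 6/143  (sign +1)
sum: t=0:+1/80640 = 1/80640
3j²(1 5 6; 0 -3 3) = Δ·Π!·Σ² = 9/286  (sign -1)
combine: 4πI² = 429·6/143·9/286 = 81/143
take √, sign -1: I = -0.21230956
No selection rule forces the value: the integral is nonzero (none).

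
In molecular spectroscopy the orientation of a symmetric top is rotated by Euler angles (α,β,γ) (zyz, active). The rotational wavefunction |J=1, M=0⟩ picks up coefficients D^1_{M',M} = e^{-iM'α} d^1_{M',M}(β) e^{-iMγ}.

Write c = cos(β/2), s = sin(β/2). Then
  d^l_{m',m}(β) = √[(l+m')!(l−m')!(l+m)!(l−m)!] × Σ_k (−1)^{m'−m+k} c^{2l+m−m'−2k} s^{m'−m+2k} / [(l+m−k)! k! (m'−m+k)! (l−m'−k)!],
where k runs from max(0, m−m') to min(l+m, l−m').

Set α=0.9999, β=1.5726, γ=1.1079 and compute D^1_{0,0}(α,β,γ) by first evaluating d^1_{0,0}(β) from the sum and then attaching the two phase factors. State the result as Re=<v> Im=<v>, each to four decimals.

Re=-0.0018 Im=0.0000

Split into d^1_{0,0}(β=1.5726) × two z-phases.
With c≡cos(β/2)=0.706469 and s≡sin(β/2)=0.707744, N=[1·1·1·1]^{1/2}=1.000000
The bounds max(0,m−m')=0 and min(l+m,l−m')=1 give 2 terms
  k=0: (−1)^0·1.0000/(1)·0.7065^2·0.7077^0 = +0.499098
  k=1: (−1)^1·1.0000/(1)·0.7065^0·0.7077^2 = -0.500902
d^1_{0,0}(1.5726) = +0.499098 -0.500902 = -0.001804
Attach z-rotation phases: D = e^{-i(0)(0.9999)}·(-0.001804)·e^{-i(0)(1.1079)} = -0.001804+0.000000i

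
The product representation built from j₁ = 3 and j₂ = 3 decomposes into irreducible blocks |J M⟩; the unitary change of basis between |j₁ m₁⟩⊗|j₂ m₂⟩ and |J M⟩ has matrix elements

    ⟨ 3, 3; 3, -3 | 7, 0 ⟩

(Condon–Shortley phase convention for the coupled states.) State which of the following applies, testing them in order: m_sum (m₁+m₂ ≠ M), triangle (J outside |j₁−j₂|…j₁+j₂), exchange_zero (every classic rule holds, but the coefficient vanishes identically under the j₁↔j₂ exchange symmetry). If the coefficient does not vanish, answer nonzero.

triangle

m-sum: m₁+m₂ = 3+(-3) = 0, M = 0  ✓
triangle: need |j₁−j₂| ≤ J ≤ j₁+j₂, i.e. J ∈ [0, 6]; J = 7 is outside ✗ ⇒ coefficient is 0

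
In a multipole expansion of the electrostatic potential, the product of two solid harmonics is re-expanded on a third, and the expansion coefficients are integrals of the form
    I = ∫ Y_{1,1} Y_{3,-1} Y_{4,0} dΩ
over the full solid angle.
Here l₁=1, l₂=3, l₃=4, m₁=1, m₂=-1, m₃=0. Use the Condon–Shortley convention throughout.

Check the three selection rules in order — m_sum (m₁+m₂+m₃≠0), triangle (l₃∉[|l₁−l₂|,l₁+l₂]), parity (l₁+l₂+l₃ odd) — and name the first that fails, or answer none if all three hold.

azimuthal sum: 1 − 1 + 0 = 0  ✓
2 ≤ 4 ≤ 4 (triangle on l)  ✓
L = 1 + 3 + 4 = 8 (even)  ✓

none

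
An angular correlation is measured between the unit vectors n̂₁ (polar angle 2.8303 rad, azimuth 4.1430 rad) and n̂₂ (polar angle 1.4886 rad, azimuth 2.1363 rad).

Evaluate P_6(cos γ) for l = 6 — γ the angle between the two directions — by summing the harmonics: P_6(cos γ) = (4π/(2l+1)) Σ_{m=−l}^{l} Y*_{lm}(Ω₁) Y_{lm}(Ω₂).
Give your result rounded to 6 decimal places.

Term-by-term m-sum for l=6 (normalisation 4π/13 = 0.966644):
  term(m=-6) = +0.000163-0.000095i   from Y*(Ω₁)=+0.000384-0.000108i, Y(Ω₂)=+0.458496-0.117772i
  term(m=-5) = +0.000476+0.000332i   from Y*(Ω₁)=+0.001247-0.004109i, Y(Ω₂)=-0.041735+0.128485i
  term(m=-4) = +0.001578-0.009040i   from Y*(Ω₁)=-0.018286-0.021415i, Y(Ω₂)=+0.207745+0.251086i
  term(m=-3) = +0.018570-0.005001i   from Y*(Ω₁)=-0.122984+0.017001i, Y(Ω₂)=-0.153677+0.019422i
  term(m=-2) = -0.065984-0.078500i   from Y*(Ω₁)=-0.150800+0.327068i, Y(Ω₂)=-0.121224+0.257637i
  term(m=-1) = +0.040315-0.086552i   from Y*(Ω₁)=+0.318168+0.497054i, Y(Ω₂)=-0.086692-0.136599i
  term(m=+0) = -0.058740+0.000000i   from Y*(Ω₁)=+0.214572-0.000000i, Y(Ω₂)=-0.273757+0.000000i
  term(m=+1) = +0.040315+0.086552i   from Y*(Ω₁)=-0.318168+0.497054i, Y(Ω₂)=+0.086692-0.136599i
  term(m=+2) = -0.065984+0.078500i   from Y*(Ω₁)=-0.150800-0.327068i, Y(Ω₂)=-0.121224-0.257637i
  term(m=+3) = +0.018570+0.005001i   from Y*(Ω₁)=+0.122984+0.017001i, Y(Ω₂)=+0.153677+0.019422i
  term(m=+4) = +0.001578+0.009040i   from Y*(Ω₁)=-0.018286+0.021415i, Y(Ω₂)=+0.207745-0.251086i
  term(m=+5) = +0.000476-0.000332i   from Y*(Ω₁)=-0.001247-0.004109i, Y(Ω₂)=+0.041735+0.128485i
  term(m=+6) = +0.000163+0.000095i   from Y*(Ω₁)=+0.000384+0.000108i, Y(Ω₂)=+0.458496+0.117772i
Accumulated sum -0.068506-0.000000i; after 4π/(2l+1) scaling, -0.066221-0.000000i ⇒ P_6 = -0.066221

-0.066221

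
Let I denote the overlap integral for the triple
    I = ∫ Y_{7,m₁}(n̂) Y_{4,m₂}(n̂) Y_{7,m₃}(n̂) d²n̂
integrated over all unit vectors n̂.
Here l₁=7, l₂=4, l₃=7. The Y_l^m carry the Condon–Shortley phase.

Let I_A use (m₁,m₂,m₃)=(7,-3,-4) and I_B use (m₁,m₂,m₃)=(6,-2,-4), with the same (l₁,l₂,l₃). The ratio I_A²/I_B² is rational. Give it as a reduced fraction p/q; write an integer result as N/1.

49/121

Shared (l₁,l₂,l₃)=(7,4,7): N and (l;000)² cancel in I_A²/I_B².
A: Δ = 4!·10!·4!/19! = 1/58198140; Racah Σ t=0..0: t=0:+1/522547200 = 1/522547200; ⇒ 3j(7 4 7; 7 -3 -4)² = 77/11628, sgn -1
B: Δ = 4!·10!·4!/19! = 1/58198140; Racah Σ t=0..1: t=0:+1/34836480 t=1:−1/130636800 = 11/522547200; ⇒ 3j(7 4 7; 6 -2 -4)² = 1331/81396, sgn -1
I_A²/I_B² = (77/11628)/(1331/81396) = 49/121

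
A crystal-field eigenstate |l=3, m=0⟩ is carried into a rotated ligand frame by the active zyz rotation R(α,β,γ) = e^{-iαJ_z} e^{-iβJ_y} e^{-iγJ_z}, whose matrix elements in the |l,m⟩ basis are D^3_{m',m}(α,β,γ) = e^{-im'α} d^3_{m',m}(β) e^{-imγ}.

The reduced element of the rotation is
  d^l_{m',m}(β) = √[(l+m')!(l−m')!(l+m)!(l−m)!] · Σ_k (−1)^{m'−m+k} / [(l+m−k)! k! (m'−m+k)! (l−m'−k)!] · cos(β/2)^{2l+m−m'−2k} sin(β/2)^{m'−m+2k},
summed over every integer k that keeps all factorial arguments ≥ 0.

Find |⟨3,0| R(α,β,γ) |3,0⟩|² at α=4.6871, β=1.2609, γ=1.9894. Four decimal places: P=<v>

First d^3_{0,0}(β=1.2609), then the phase factors e^{-i(0)α} and e^{-i(0)γ}:
c=cos(1.260900/2)=0.807762, s=sin(1.260900/2)=0.589508; N=√[6·6·6·6]=36.000000
k∈{0,1,2,3} keeps every argument non-negative
  k=0: (−1)^0·36.0000/(36)·0.8078^6·0.5895^0 = +0.277780
  k=1: (−1)^1·36.0000/(4)·0.8078^4·0.5895^2 = -1.331548
  k=2: (−1)^2·36.0000/(4)·0.8078^2·0.5895^4 = +0.709201
  k=3: (−1)^3·36.0000/(36)·0.8078^0·0.5895^6 = -0.041970
d^3_{0,0}(1.2609) = +0.277780 -1.331548 +0.709201 -0.041970 = -0.386536
|D^3_{0,0}|² = |d^3_{0,0}(β)|² = (-0.386536)² = 0.149410 (the z-rotation phases have unit modulus)

P=0.1494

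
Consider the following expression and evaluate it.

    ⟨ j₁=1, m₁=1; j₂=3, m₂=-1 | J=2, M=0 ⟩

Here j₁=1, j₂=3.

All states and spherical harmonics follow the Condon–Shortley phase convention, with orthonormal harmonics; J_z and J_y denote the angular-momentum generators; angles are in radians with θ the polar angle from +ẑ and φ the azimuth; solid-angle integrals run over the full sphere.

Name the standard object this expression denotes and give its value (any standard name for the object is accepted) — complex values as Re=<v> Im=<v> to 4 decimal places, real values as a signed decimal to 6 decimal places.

This is a Clebsch–Gordan (vector-coupling) coefficient.
j₁+j₂−J=2  J+j₁−j₂=0  J−j₁+j₂=4  j₁+j₂+J+1=7
(j₁±m₁, j₂±m₂, J±M) = (2,0,2,4,2,2)
P² = 128/7
sum k=0..0:
  [0] +1/8 = 1/8
S = 1/8
C² = P²·S² = 2/7 ; C = +0.534522

Clebsch–Gordan coefficient, +√(2/7) ≈ +0.534522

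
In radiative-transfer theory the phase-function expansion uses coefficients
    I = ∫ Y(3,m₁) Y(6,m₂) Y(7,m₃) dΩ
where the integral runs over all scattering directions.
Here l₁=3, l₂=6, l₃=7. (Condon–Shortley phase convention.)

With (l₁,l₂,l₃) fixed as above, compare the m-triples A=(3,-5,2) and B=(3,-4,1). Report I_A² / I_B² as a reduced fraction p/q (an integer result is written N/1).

Shared (l₁,l₂,l₃)=(3,6,7): N and (l;000)² cancel in I_A²/I_B².
A: Δ = 2!·4!·10!/17! = 1/2042040; Racah Σ t=0..0: t=0:+1/17418240 = 1/17418240; ⇒ 3j(3 6 7; 3 -5 2)² = 25/12376, sgn -1
B: Δ = 2!·4!·10!/17! = 1/2042040; Racah Σ t=0..0: t=0:+1/3870720 = 1/3870720; ⇒ 3j(3 6 7; 3 -4 1)² = 675/136136, sgn +1
I_A²/I_B² = (25/12376)/(675/136136) = 11/27

11/27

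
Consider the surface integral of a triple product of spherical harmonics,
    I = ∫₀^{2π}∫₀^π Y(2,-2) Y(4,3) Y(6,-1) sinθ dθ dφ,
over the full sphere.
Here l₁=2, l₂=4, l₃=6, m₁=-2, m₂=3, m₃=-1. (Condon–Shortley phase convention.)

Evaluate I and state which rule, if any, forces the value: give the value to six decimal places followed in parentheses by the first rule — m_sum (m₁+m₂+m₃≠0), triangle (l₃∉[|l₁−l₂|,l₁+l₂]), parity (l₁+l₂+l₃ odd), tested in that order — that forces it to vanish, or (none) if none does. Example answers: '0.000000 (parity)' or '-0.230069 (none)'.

-0.035563 (none)

Rules hold: Σm=0, L=12 even, 2≤6≤6.
N = 5·9·13 = 585
Δ = 0!·4!·8!/13! = 1/6435
Racah Σ t=0..0: t=0:+1/2304 = 1/2304
⇒ 3j(2 4 6; 0 0 0)² = 5/143, sgn +1
Racah Σ t=0..0: t=0:+1/120960 = 1/120960
⇒ 3j(2 4 6; -2 3 -1)² = 1/1287, sgn -1
4πI² = N·(3j₀)²·(3jₘ)² = 25/1573
I = -1·√(0.0158932/4π) = -0.03556319
No selection rule forces the value: the integral is nonzero (none).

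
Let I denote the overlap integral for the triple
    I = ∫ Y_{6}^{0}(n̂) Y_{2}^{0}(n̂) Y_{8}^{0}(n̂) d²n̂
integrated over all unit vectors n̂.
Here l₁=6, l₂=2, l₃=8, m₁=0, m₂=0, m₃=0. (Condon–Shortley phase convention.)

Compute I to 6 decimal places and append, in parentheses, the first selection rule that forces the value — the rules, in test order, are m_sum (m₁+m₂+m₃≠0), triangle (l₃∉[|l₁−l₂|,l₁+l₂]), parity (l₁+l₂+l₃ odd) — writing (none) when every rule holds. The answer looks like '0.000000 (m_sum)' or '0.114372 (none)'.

0.237614 (none)

Rules hold: Σm=0, L=16 even, 4≤8≤8.
N = 13·5·17 = 1105
Δ = 0!·12!·4!/17! = 1/30940
Racah Σ t=0..0: t=0:+1/2073600 = 1/2073600
⇒ 3j(6 2 8; 0 0 0)² = 28/1105, sgn +1
(m-triple is (0,0,0) — same symbol as above.)
4πI² = N·(3j₀)²·(3jₘ)² = 784/1105
I = +1·√(0.709502/4π) = 0.23761396
No selection rule forces the value: the integral is nonzero (none).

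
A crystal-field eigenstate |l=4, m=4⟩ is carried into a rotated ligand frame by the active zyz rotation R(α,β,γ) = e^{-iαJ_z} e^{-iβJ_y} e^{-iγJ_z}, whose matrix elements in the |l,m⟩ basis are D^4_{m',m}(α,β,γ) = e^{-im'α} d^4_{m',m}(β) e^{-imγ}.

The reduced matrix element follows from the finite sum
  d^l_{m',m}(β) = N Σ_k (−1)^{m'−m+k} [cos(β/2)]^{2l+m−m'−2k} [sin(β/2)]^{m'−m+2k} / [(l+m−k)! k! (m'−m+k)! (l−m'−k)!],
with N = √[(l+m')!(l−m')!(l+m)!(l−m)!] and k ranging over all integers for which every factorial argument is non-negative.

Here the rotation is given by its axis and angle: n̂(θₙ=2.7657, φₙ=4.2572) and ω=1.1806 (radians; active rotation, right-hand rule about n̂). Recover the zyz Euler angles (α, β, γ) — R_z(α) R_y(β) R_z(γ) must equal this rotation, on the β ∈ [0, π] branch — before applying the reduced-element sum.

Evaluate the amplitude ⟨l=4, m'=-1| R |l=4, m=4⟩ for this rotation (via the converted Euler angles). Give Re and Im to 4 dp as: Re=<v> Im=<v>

Re=-0.0021 Im=0.0014

Axis–angle → zyz. n̂ = (sinθₙcosφₙ, sinθₙsinφₙ, cosθₙ) = (-0.161390, -0.329724, -0.930180), ω = 1.1806.
R = I cosω + sinω [n̂]ₓ + (1−cosω) n̂n̂ᵀ gives
  R = [+0.396509, +0.893236, -0.211920; -0.827290, +0.447735, +0.339301; +0.397960, +0.040783, +0.916496]
β = atan2(√(R₁₃²+R₂₃²), R₃₃) = 0.411565; α = atan2(R₂₃, R₁₃) mod 2π = 2.129091; γ = atan2(R₃₂, −R₃₁) mod 2π = 3.039469
Split into d^4_{-1,4}(β=0.4116) × two z-phases.
c=cos(0.411565/2)=0.978901, s=sin(0.411565/2)=0.204333; N=√[6·120·40320·1]=5387.986637
k: max(0,(4)−(-1))=5 … min(4+(4),4−(-1))=5
  k=5: (−1)^0·5387.9866/(720)·0.9789^3·0.2043^5 = +0.002500
d^4_{-1,4}(0.4116) = +0.002500
D = (-0.529741+0.848160i)·(+0.002500)·(+0.917720+0.397227i) = -0.002058+0.001420i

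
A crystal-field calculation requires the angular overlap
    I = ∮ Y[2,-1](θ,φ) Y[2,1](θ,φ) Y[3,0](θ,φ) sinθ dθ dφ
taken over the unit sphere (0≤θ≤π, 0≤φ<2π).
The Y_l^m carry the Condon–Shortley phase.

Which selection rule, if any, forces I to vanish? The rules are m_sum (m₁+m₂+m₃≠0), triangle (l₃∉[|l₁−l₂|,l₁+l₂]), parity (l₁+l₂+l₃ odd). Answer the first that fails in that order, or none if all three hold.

m₁+m₂+m₃ = -1 + 1 + 0 = 0  ✓
triangle: |2−2|=0 ≤ l₃=3 ≤ 2+2=4  ✓
parity: l₁+l₂+l₃ = 7 is odd  ✗

parity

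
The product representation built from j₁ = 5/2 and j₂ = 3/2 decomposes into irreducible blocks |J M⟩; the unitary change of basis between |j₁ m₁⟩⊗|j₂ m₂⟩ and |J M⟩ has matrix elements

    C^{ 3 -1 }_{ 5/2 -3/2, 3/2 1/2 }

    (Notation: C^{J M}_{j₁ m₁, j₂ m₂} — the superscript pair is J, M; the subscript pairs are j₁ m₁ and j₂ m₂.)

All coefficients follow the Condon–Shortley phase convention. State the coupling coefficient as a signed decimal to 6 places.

triangle: 1!·4!·2!/8! = 48/40320
(j±m)!: 1!·4!·2!·1!·2!·4! = 2304
prefactor² = (2J+1)·Δ·N² = 96/5
  k=0: +1/(0!·1!·4!·2!·0!·0!) = 1/48
  k=1: −1/(1!·0!·3!·1!·1!·1!) = -1/6
Σ = -7/48  ⇒  CG² = 96/5·(-7/48)² = 49/120
CG = −√(49/120) = -0.639010

−√(49/120) ≈ -0.639010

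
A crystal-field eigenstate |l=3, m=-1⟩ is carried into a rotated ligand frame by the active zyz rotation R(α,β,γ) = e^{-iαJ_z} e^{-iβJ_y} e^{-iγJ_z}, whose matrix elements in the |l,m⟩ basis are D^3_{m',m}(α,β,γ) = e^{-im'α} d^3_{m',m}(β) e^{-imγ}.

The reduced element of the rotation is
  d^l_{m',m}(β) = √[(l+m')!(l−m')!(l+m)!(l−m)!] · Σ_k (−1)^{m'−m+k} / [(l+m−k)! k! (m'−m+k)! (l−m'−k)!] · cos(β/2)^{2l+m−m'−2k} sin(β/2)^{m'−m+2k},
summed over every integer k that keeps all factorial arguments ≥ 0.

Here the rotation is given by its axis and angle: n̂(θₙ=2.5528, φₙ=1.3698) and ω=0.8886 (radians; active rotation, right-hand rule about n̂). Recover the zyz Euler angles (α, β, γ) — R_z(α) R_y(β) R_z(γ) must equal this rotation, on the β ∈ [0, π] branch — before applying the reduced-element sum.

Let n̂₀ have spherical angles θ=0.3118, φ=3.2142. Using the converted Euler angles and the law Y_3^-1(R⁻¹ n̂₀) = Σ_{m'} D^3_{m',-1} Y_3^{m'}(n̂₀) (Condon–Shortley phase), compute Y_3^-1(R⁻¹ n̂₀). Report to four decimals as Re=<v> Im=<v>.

Axis–angle → zyz. n̂ = (sinθₙcosφₙ, sinθₙsinφₙ, cosθₙ) = (+0.110875, +0.544177, -0.831612), ω = 0.8886.
R = I cosω + sinω [n̂]ₓ + (1−cosω) n̂n̂ᵀ gives
  R = [+0.635042, +0.667783, +0.388315; -0.623195, +0.739919, -0.253275; -0.456454, -0.081156, +0.886038]
β = atan2(√(R₁₃²+R₂₃²), R₃₃) = 0.482068; α = atan2(R₂₃, R₁₃) mod 2π = 5.705236; γ = atan2(R₃₂, −R₃₁) mod 2π = 6.107229
Need the full column D^3_{m',-1} for m'=−3..3 at α=5.7052, β=0.4821, γ=6.1072.
cos(β/2)=0.971092, sin(β/2)=0.238707
d^3_{-3,-1}: single k=2 term ⇒ +0.196253;  D = -0.065264-0.185083i
d^3_{-2,-1}: k∈[1..2] ⇒ +0.651878 -0.078778 = +0.573100;  D = +0.135638-0.556817i
d^3_{-1,-1}: k∈[0..2] ⇒ +0.838612 -0.405379 +0.018371 = +0.451604;  D = +0.329229-0.309119i
d^3_{0,-1}: k∈[0..2] ⇒ -0.714096 +0.129446 -0.002607 = -0.587258;  D = -0.578190+0.102800i
d^3_{1,-1}: k∈[0..2] ⇒ +0.304034 -0.024495 +0.000185 = +0.279725;  D = +0.257426+0.109443i
d^3_{2,-1}: k∈[0..1] ⇒ -0.078778 +0.002380 = -0.076398;  D = -0.042559-0.063446i
d^3_{3,-1}: single k=0 term ⇒ +0.011858;  D = +0.000153+0.011857i
Y_3^{m'}(θ=0.3118,φ=3.2142) and Σ D·Y over m':
  (-0.0653-0.1851i)·(-0.0118+0.0026i)  (+0.1356-0.5568i)·(+0.0906-0.0132i)  (+0.3292-0.3091i)·(-0.3490+0.0254i)  (-0.5782+0.1028i)·(+0.5432+0.0000i)  (+0.2574+0.1094i)·(+0.3490+0.0254i)  (-0.0426-0.0634i)·(+0.0906+0.0132i)  (+0.0002+0.0119i)·(+0.0118+0.0026i)
Y_3^-1(R⁻¹ n̂) = -0.330968+0.160418i

Re=-0.3310 Im=0.1604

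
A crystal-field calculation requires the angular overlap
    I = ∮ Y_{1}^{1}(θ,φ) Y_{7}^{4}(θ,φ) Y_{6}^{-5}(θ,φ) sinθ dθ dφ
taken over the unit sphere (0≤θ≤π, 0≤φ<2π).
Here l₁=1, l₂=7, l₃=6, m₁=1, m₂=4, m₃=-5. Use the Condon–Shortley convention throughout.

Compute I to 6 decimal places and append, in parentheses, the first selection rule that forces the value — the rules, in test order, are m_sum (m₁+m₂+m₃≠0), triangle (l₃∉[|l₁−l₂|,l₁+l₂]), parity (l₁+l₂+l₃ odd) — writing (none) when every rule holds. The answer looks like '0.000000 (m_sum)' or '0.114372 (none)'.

0.060604 (none)

Rules hold: Σm=0, L=14 even, 6≤6≤8.
N = 3·15·13 = 585
Δ = 2!·0!·12!/15! = 1/1365
Racah Σ t=1..1: t=1:−1/518400 = -1/518400
⇒ 3j(1 7 6; 0 0 0)² = 7/195, sgn -1
Racah Σ t=0..0: t=0:+1/79833600 = 1/79833600
⇒ 3j(1 7 6; 1 4 -5)² = 1/455, sgn -1
4πI² = N·(3j₀)²·(3jₘ)² = 3/65
I = +1·√(0.0461538/4π) = 0.06060368
No selection rule forces the value: the integral is nonzero (none).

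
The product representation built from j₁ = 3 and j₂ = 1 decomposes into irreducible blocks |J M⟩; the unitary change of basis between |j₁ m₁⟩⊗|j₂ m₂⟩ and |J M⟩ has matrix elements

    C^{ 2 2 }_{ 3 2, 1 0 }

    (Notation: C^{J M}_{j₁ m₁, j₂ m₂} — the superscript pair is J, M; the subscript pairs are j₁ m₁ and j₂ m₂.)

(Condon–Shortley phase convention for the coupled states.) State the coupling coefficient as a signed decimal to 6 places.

j₁+j₂−J=2  J+j₁−j₂=4  J−j₁+j₂=0  j₁+j₂+J+1=7
(j₁±m₁, j₂±m₂, J±M) = (5,1,1,1,4,0)
P² = 960/7
sum k=1..1:
  [1] −1/24 = -1/24
S = -1/24
C² = P²·S² = 5/21 ; C = -0.487950

−√(5/21) ≈ -0.487950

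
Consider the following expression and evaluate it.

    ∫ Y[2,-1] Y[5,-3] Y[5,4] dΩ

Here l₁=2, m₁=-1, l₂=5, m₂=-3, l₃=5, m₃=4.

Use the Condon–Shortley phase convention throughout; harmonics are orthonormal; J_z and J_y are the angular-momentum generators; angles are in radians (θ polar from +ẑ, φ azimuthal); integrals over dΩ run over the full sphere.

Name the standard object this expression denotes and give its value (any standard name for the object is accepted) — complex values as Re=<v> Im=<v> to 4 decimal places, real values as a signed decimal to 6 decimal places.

Gaunt coefficient, +0.196098

This is a Gaunt coefficient — the integral of a triple product of spherical harmonics over the sphere.
Checks pass: Σm=0; 12 even; l₃=5∈[3,7].
(2·2+1)(2·5+1)(2·5+1) = 605
Δ: 2! 2! 8! / 13! → 1/38610
sum: t=0:+1/2880 t=1:−1/576 t=2:+1/2880 = -1/960
3j²(2 5 5; 0 0 0) = Δ·Π!·Σ² = 10/429  (sign +1)
sum: t=1:−1/10080 t=2:+1/80640 = -1/11520
3j²(2 5 5; -1 -3 4) = Δ·Π!·Σ² = 49/1430  (sign +1)
combine: 4πI² = 605·10/429·49/1430 = 245/507
take √, sign +1: I = 0.19609844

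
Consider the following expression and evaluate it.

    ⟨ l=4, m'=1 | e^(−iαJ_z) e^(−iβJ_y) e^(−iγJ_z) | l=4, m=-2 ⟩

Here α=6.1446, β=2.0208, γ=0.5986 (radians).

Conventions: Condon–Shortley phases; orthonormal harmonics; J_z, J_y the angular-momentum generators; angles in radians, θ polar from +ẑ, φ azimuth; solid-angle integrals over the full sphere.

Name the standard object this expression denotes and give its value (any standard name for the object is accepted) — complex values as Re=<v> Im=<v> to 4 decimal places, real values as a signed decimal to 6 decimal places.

Wigner D-matrix element, Re=0.0743 Im=0.3101

This is a Wigner D-matrix element — the rotation-matrix element ⟨l m'| R(α,β,γ) |l m⟩ in the angular-momentum basis.
D^4_{1,-2}(6.1446,2.0208,0.5986) = e^{-i·1·6.1446}·d^4_{1,-2}(2.0208)·e^{-i·-2·0.5986}. Compute d first:
c=cos(2.020800/2)=0.531522, s=sin(2.020800/2)=0.847045; N=√[120·6·2·720]=1018.233765
The bounds max(0,m−m')=0 and min(l+m,l−m')=2 give 3 terms
  k=0: (−1)^3·1018.2338/(72)·0.5315^5·0.8470^3 = -0.364619
  k=1: (−1)^4·1018.2338/(48)·0.5315^3·0.8470^5 = +1.388996
  k=2: (−1)^5·1018.2338/(240)·0.5315^1·0.8470^7 = -0.705507
d^4_{1,-2}(2.0208) = -0.364619 +1.388996 -0.705507 = +0.318870
Attach z-rotation phases: D = e^{-i(1)(6.1446)}·(+0.318870)·e^{-i(-2)(0.5986)} = +0.074250+0.310105i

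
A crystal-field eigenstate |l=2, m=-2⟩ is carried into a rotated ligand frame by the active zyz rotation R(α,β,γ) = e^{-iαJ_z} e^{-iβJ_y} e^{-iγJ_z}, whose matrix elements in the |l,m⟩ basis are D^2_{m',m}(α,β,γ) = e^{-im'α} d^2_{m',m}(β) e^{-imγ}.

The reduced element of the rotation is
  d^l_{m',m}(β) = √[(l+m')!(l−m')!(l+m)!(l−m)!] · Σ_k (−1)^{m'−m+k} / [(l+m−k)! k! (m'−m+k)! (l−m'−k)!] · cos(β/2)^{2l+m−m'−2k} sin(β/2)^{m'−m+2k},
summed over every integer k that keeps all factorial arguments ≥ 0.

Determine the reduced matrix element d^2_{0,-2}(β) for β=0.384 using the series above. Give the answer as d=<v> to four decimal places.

d^2_{0,-2}(β=0.3840) via the finite sum:
c=cos(0.384000/2)=0.981625, s=sin(0.384000/2)=0.190823; N=√[2·2·1·24]=9.797959
The bounds max(0,m−m')=0 and min(l+m,l−m')=0 give 1 term
  k=0: (−1)^2·9.7980/(4)·0.9816^2·0.1908^2 = +0.085946
d^2_{0,-2}(0.3840) = +0.085946

d=0.0859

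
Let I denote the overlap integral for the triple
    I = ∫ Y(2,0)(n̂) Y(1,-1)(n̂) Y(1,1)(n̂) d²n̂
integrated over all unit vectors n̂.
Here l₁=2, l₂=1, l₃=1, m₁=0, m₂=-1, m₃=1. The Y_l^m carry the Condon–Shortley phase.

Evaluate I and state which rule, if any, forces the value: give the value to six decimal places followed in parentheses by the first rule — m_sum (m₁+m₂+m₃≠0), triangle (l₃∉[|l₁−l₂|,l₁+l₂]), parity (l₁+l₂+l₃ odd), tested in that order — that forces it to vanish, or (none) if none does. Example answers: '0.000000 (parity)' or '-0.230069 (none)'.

m-sum 0 ✓  L=4 even ✓  1≤1≤3 ✓
Π(2lᵢ+1) = 5×3×3 = 45
triangle coeff Δ(2,1,1) = 1/30
Σ_t [1,1]: t=1:−1/1 = -1/1
(3j)²=2/15 [(2 1 1; 0 0 0)], sign=+1
Σ_t [0,0]: t=0:+1/4 = 1/4
(3j)²=1/30 [(2 1 1; 0 -1 1)], sign=+1
⇒ 4πI² = 1/5
I = (+1)√(1/5/(4π)) = 0.12615663
No selection rule forces the value: the integral is nonzero (none).

0.126157 (none)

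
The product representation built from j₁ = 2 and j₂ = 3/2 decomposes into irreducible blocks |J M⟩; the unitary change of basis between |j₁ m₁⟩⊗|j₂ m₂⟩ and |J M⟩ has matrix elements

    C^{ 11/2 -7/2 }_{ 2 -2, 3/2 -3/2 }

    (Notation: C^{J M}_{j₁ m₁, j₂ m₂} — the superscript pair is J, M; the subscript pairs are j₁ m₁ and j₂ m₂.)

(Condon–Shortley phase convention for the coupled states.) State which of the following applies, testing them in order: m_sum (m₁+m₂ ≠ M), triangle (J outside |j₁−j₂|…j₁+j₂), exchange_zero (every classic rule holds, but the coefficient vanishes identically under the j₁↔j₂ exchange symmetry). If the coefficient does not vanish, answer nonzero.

triangle

m-sum: m₁+m₂ = -2+(-3/2) = -7/2, M = -7/2  ✓
triangle: need |j₁−j₂| ≤ J ≤ j₁+j₂, i.e. J ∈ [1/2, 7/2]; J = 11/2 is outside ✗ ⇒ coefficient is 0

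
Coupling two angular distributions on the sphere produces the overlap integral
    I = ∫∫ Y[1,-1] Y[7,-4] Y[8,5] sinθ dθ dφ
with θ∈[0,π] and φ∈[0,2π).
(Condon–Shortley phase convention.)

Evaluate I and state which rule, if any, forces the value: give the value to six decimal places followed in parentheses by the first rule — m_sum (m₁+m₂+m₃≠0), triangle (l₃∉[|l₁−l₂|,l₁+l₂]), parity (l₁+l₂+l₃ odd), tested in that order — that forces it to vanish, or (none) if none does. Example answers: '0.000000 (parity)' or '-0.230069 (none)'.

-0.270230 (none)

Checks pass: Σm=0; 16 even; l₃=8∈[6,8].
(2·1+1)(2·7+1)(2·8+1) = 765
Δ: 0! 2! 14! / 17! → 1/2040
sum: t=0:+1/25401600 = 1/25401600
3j²(1 7 8; 0 0 0) = Δ·Π!·Σ² = 8/255  (sign +1)
sum: t=0:+1/479001600 = 1/479001600
3j²(1 7 8; -1 -4 5) = Δ·Π!·Σ² = 13/340  (sign -1)
combine: 4πI² = 765·8/255·13/340 = 78/85
take √, sign -1: I = -0.27022959
No selection rule forces the value: the integral is nonzero (none).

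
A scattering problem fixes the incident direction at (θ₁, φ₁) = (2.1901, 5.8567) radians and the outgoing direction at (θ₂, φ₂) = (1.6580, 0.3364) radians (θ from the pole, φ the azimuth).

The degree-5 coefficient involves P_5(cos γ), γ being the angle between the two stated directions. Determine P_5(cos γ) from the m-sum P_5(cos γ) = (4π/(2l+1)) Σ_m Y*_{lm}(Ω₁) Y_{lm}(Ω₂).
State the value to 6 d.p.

Term-by-term m-sum for l=5 (normalisation 4π/11 = 1.142397):
  term(m=-5) = (-0.059174, 0.047155)   from Y*(Ω₁)=(-0.088490, -0.140633), Y(Ω₂)=(-0.050536, -0.452568)
  term(m=-4) = (-0.046965, -0.004241)   from Y*(Ω₁)=(0.050466, 0.371145), Y(Ω₂)=(-0.028112, 0.122717)
  term(m=-3) = (0.079574, 0.091120)   from Y*(Ω₁)=(0.109043, -0.363632), Y(Ω₂)=(-0.169702, 0.269721)
  term(m=-2) = (-0.000046, 0.001010)   from Y*(Ω₁)=(-0.004647, 0.005321), Y(Ω₂)=(0.111955, -0.089208)
  term(m=-1) = (-0.071765, 0.068604)   from Y*(Ω₁)=(-0.316520, 0.143818), Y(Ω₂)=(0.269561, -0.094263)
  term(m=+0) = (-0.014346, 0.000000)   from Y*(Ω₁)=(0.097321, -0.000000), Y(Ω₂)=(-0.147412, 0.000000)
  term(m=+1) = (-0.071765, -0.068604)   from Y*(Ω₁)=(0.316520, 0.143818), Y(Ω₂)=(-0.269561, -0.094263)
  term(m=+2) = (-0.000046, -0.001010)   from Y*(Ω₁)=(-0.004647, -0.005321), Y(Ω₂)=(0.111955, 0.089208)
  term(m=+3) = (0.079574, -0.091120)   from Y*(Ω₁)=(-0.109043, -0.363632), Y(Ω₂)=(0.169702, 0.269721)
  term(m=+4) = (-0.046965, 0.004241)   from Y*(Ω₁)=(0.050466, -0.371145), Y(Ω₂)=(-0.028112, -0.122717)
  term(m=+5) = (-0.059174, -0.047155)   from Y*(Ω₁)=(0.088490, -0.140633), Y(Ω₂)=(0.050536, -0.452568)
Σ over m = (-0.211096, -0.000000); ×(4π/11) → (-0.241155, -0.000000). Real part: -0.241155

-0.241155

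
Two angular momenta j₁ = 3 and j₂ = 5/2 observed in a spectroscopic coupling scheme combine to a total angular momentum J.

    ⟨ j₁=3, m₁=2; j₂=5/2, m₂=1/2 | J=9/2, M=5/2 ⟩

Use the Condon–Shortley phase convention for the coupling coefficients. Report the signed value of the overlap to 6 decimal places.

+0.497468  (= +√(49/198))

√[10·1!5!4!/11! · 5!1!3!2!7!2!] = √(115200/11)
  +(−1)^0/∏(0,1,1,3,4,1)! = 1/144  (running 1/144)
  +(−1)^1/∏(1,0,0,2,5,2)! = -1/480  (running 7/1440)
⟨..|..⟩ = √(115200/11)·(7/1440) = +0.497468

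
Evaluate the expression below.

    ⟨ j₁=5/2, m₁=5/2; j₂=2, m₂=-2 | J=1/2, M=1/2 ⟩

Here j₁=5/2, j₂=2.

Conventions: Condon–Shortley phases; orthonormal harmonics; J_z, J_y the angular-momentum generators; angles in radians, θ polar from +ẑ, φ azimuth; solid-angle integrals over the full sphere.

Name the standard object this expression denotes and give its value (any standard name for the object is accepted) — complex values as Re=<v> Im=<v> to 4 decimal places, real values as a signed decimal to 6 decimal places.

Clebsch–Gordan coefficient, +√(1/3) ≈ +0.577350

This is a Clebsch–Gordan (vector-coupling) coefficient.
triangle: 4!×1!×0!/6! = 24/720
(j±m)!: 5!×0!×0!×4!×1!×0! = 2880
prefactor² = (2J+1)×Δ×N² = 192
  k=0: +1/(0!×4!×0!×0!×1!×0!) = 1/24
Σ = 1/24  ⇒  CG² = 192×(1/24)² = 1/3
CG = +√(1/3) = +0.577350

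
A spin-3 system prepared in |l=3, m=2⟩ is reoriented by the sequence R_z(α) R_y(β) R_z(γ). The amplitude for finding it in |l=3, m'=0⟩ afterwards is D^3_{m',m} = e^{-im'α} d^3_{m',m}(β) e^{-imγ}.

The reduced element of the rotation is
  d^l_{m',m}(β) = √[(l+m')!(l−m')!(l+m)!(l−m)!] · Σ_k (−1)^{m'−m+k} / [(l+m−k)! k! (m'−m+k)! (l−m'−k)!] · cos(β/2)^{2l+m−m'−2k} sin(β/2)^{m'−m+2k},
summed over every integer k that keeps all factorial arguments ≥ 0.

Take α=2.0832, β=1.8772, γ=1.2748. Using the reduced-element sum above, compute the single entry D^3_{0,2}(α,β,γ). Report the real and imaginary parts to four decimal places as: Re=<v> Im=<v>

Re=0.3116 Im=0.2095

D^3_{0,2}(2.0832,1.8772,1.2748) = e^{-i·0·2.0832}·d^3_{0,2}(1.8772)·e^{-i·2·1.2748}. Compute d first:
With c≡cos(β/2)=0.590918 and s≡sin(β/2)=0.806732, N=[6·6·120·1]^{1/2}=65.726707
k∈{2,3} keeps every argument non-negative
  k=2: (−1)^0·65.7267/(12)·0.5909^4·0.8067^2 = +0.434638
  k=3: (−1)^1·65.7267/(12)·0.5909^2·0.8067^4 = -0.810087
d^3_{0,2}(1.8772) = +0.434638 -0.810087 = -0.375448
Phases: e^{-i·(0)·2.0832}=+1.000000+0.000000i, e^{-i·(2)·1.2748}=-0.829830-0.558016i ⇒ D=+0.311559+0.209506i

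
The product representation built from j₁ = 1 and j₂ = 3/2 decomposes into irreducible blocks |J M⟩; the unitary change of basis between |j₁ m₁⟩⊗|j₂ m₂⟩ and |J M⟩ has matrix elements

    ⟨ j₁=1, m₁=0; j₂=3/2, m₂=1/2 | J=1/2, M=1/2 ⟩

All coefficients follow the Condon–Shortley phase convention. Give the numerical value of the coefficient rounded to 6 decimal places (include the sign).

triangle: 2!*0!*1!/4! = 2/24
(j±m)!: 1!*1!*2!*1!*1!*0! = 2
prefactor² = (2J+1)*Δ*N² = 1/3
  k=1: −1/(1!*1!*0!*1!*0!*0!) = -1
Σ = -1  ⇒  CG² = 1/3*(-1)² = 1/3
CG = −√(1/3) = -0.577350

-0.577350  (= −√(1/3))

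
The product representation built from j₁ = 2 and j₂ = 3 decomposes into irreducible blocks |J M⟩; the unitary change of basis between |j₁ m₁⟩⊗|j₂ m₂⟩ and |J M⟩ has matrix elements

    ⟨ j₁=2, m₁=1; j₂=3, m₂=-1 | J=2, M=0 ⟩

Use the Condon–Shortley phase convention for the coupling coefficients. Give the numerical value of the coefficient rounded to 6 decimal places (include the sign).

-0.377964

j₁+j₂−J=3  J+j₁−j₂=1  J−j₁+j₂=3  j₁+j₂+J+1=8
(j₁±m₁, j₂±m₂, J±M) = (3,1,2,4,2,2)
P² = 36/7
sum k=0..1:
  [0] +1/12 = 1/12
  [1] −1/4 = -1/4
S = -1/6
C² = P²·S² = 1/7 ; C = -0.377964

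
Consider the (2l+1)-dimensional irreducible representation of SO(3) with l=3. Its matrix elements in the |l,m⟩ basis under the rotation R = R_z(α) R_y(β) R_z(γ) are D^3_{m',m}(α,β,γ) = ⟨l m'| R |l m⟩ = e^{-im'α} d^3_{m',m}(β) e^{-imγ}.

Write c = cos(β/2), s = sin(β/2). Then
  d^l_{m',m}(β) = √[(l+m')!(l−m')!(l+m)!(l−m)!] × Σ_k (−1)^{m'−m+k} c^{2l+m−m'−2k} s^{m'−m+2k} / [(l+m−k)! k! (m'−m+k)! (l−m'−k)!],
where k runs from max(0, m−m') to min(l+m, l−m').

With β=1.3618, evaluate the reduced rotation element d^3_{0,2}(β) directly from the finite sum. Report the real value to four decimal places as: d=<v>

d=0.2719

d^3_{0,2}(β=1.3618) via the finite sum:
Half-angle: c=0.777006, s=0.629493. N=√(6·6·120·1)=65.726707
The bounds max(0,m−m')=2 and min(l+m,l−m')=3 give 2 terms
  k=2: (−1)^0·65.7267/(12)·0.7770^4·0.6295^2 = +0.791117
  k=3: (−1)^1·65.7267/(12)·0.7770^2·0.6295^4 = -0.519245
d^3_{0,2}(1.3618) = +0.791117 -0.519245 = +0.271871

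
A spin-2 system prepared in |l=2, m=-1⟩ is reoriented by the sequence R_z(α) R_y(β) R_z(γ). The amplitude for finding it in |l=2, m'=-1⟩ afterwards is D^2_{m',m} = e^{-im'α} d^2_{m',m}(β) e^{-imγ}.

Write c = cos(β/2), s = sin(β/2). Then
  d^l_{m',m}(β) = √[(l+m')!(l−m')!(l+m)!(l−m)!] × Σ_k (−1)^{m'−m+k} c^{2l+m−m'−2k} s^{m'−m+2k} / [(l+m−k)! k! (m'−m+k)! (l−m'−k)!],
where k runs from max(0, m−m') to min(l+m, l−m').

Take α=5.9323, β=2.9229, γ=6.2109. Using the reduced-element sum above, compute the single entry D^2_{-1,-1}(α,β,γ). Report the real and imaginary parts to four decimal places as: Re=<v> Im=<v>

Re=-0.0321 Im=0.0144

First d^2_{-1,-1}(β=2.9229), then the phase factors e^{-i(-1)α} and e^{-i(-1)γ}:
With c≡cos(β/2)=0.109129 and s≡sin(β/2)=0.994028, N=[1·6·1·6]^{1/2}=6.000000
Admissible k: 0..1 (factorial args all ≥0)
  k=0: (−1)^0·6.0000/(6)·0.1091^4·0.9940^0 = +0.000142
  k=1: (−1)^1·6.0000/(2)·0.1091^2·0.9940^2 = -0.035302
d^2_{-1,-1}(2.9229) = +0.000142 -0.035302 = -0.035160
D = (+0.939069-0.343729i)·(-0.035160)·(+0.997389-0.072222i) = -0.032058+0.014439i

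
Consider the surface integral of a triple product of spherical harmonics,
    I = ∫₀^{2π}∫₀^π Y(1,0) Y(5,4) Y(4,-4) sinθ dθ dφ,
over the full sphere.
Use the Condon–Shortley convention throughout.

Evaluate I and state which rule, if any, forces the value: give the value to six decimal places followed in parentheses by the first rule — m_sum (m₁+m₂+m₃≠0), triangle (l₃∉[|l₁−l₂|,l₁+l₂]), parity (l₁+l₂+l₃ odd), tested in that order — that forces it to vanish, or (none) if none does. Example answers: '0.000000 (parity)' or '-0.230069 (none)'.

0.147319 (none)

Checks pass: Σm=0; 10 even; l₃=4∈[4,6].
(2·1+1)(2·5+1)(2·4+1) = 297
Δ: 2! 0! 8! / 11! → 1/495
sum: t=1:−1/576 = -1/576
3j²(1 5 4; 0 0 0) = Δ·Π!·Σ² = 5/99  (sign -1)
sum: t=1:−1/40320 = -1/40320
3j²(1 5 4; 0 4 -4) = Δ·Π!·Σ² = 1/55  (sign -1)
combine: 4πI² = 297·5/99·1/55 = 3/11
take √, sign +1: I = 0.14731920
No selection rule forces the value: the integral is nonzero (none).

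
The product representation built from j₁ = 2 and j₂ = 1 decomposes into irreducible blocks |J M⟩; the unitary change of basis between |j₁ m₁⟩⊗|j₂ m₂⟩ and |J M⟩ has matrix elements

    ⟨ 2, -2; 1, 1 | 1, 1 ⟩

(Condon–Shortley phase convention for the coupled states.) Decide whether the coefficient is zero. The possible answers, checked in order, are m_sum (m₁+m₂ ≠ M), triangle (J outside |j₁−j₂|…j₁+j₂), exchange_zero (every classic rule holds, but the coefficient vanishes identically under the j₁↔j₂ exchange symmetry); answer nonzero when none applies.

m-sum: m₁+m₂ = -2+1 = -1, M = 1  ✗ ⇒ coefficient is 0

m_sum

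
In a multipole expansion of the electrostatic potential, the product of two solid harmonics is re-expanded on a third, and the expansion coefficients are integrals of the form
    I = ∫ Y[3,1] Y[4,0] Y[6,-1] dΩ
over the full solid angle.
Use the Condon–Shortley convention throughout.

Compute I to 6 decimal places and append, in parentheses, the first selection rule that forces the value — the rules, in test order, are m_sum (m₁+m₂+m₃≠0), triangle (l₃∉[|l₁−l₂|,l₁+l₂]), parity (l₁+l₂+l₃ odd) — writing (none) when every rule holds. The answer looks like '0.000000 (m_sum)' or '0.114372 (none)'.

0.000000 (parity)

L=13 odd ⇒ parity kills the (l;000) factor ⇒ I = 0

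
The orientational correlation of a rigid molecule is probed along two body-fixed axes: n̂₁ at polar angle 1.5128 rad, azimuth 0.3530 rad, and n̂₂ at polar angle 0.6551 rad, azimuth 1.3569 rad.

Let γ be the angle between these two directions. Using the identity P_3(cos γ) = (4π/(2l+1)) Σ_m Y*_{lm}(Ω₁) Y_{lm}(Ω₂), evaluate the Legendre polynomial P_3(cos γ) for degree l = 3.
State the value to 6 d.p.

Summing Y*_{l m}(θ₁,φ₁)·Y_{l m}(θ₂,φ₂) over m ∈ [−3, 3]; prefactor 4π/(2·3+1) = 1.795196:
  [-3]  conj(Y_{3,-3})(Ω₁) = (0.203304, 0.361932) ; Y_{3,-3}(Ω₂) = (-0.056472, 0.075581) ; Δ = (-0.038836, -0.005073)
  [-2]  conj(Y_{3,-2})(Ω₁) = (0.044927, 0.038304) ; Y_{3,-2}(Ω₂) = (-0.273698, -0.124793) ; Δ = (-0.007516, -0.016090)
  [-1]  conj(Y_{3,-1})(Ω₁) = (-0.297657, -0.109666) ; Y_{3,-1}(Ω₂) = (0.089613, -0.412548) ; Δ = (-0.071917, 0.112970)
  [+0]  conj(Y_{3,0})(Ω₁) = (-0.064529, -0.000000) ; Y_{3,0}(Ω₂) = (0.042655, 0.000000) ; Δ = (-0.002752, -0.000000)
  [+1]  conj(Y_{3,1})(Ω₁) = (0.297657, -0.109666) ; Y_{3,1}(Ω₂) = (-0.089613, -0.412548) ; Δ = (-0.071917, -0.112970)
  [+2]  conj(Y_{3,2})(Ω₁) = (0.044927, -0.038304) ; Y_{3,2}(Ω₂) = (-0.273698, 0.124793) ; Δ = (-0.007516, 0.016090)
  [+3]  conj(Y_{3,3})(Ω₁) = (-0.203304, 0.361932) ; Y_{3,3}(Ω₂) = (0.056472, 0.075581) ; Δ = (-0.038836, 0.005073)
Σ over m = (-0.239290, -0.000000); ×(4π/7) → (-0.429573, -0.000000). Real part: -0.429573

-0.429573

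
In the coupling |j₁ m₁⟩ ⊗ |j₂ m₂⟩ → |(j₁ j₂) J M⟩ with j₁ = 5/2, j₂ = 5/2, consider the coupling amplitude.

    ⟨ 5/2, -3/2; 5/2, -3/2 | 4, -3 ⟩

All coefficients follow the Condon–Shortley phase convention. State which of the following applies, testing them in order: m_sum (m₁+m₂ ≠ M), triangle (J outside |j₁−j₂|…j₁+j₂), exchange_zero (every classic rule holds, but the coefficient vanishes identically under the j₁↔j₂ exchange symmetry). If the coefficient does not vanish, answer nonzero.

exchange_zero

m-sum: m₁+m₂ = -3/2+(-3/2) = -3, M = -3  ✓
triangle: |j₁−j₂| = 0 ≤ J = 4 ≤ j₁+j₂ = 5  ✓
exchange: j₁=j₂ and m₁=m₂, and (−1)^(j₁+j₂−J) = (−1)^1 = −1 forces ⟨j₁m₁;j₂m₂|JM⟩ = −⟨j₂m₂;j₁m₁|JM⟩ = −⟨j₁m₁;j₂m₂|JM⟩ ⇒ the coefficient vanishes identically
Racah sum check: Σ_k collapses to 0 ⇒ CG = 0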